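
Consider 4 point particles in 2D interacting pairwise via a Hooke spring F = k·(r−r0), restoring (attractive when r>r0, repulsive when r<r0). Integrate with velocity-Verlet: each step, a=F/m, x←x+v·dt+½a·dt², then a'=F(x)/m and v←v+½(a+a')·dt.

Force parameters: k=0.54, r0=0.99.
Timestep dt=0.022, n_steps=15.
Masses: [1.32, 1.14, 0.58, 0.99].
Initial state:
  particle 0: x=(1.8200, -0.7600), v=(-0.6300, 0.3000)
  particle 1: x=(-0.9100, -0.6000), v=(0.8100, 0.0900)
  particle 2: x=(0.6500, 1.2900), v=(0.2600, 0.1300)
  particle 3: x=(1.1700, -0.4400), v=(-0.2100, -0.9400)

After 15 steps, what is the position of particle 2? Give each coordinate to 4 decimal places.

step 0: x0=(1.8200, -0.7600) x1=(-0.9100, -0.6000) x2=(0.6500, 1.2900) x3=(1.1700, -0.4400)
step 1: x0=(1.8059, -0.7533) x1=(-0.8917, -0.5979) x2=(0.6557, 1.2922) x3=(1.1652, -0.4606)
step 2: x0=(1.7914, -0.7463) x1=(-0.8726, -0.5955) x2=(0.6614, 1.2929) x3=(1.1599, -0.4809)
step 3: x0=(1.7765, -0.7392) x1=(-0.8527, -0.5929) x2=(0.6671, 1.2923) x3=(1.1543, -0.5010)
step 4: x0=(1.7612, -0.7318) x1=(-0.8320, -0.5901) x2=(0.6728, 1.2902) x3=(1.1482, -0.5209)
step 5: x0=(1.7456, -0.7241) x1=(-0.8104, -0.5870) x2=(0.6785, 1.2868) x3=(1.1418, -0.5405)
step 6: x0=(1.7295, -0.7163) x1=(-0.7881, -0.5836) x2=(0.6841, 1.2819) x3=(1.1349, -0.5599)
step 7: x0=(1.7132, -0.7082) x1=(-0.7650, -0.5801) x2=(0.6897, 1.2757) x3=(1.1276, -0.5790)
step 8: x0=(1.6965, -0.7000) x1=(-0.7412, -0.5763) x2=(0.6953, 1.2681) x3=(1.1200, -0.5979)
step 9: x0=(1.6794, -0.6915) x1=(-0.7166, -0.5723) x2=(0.7008, 1.2591) x3=(1.1119, -0.6165)
step 10: x0=(1.6621, -0.6827) x1=(-0.6914, -0.5680) x2=(0.7063, 1.2487) x3=(1.1035, -0.6349)
step 11: x0=(1.6445, -0.6738) x1=(-0.6654, -0.5636) x2=(0.7118, 1.2370) x3=(1.0947, -0.6530)
step 12: x0=(1.6266, -0.6647) x1=(-0.6389, -0.5589) x2=(0.7173, 1.2240) x3=(1.0855, -0.6708)
step 13: x0=(1.6085, -0.6554) x1=(-0.6116, -0.5540) x2=(0.7226, 1.2096) x3=(1.0760, -0.6884)
step 14: x0=(1.5901, -0.6458) x1=(-0.5838, -0.5490) x2=(0.7280, 1.1940) x3=(1.0661, -0.7057)
step 15: x0=(1.5714, -0.6360) x1=(-0.5554, -0.5437) x2=(0.7333, 1.1771) x3=(1.0558, -0.7228)

(0.7333, 1.1771)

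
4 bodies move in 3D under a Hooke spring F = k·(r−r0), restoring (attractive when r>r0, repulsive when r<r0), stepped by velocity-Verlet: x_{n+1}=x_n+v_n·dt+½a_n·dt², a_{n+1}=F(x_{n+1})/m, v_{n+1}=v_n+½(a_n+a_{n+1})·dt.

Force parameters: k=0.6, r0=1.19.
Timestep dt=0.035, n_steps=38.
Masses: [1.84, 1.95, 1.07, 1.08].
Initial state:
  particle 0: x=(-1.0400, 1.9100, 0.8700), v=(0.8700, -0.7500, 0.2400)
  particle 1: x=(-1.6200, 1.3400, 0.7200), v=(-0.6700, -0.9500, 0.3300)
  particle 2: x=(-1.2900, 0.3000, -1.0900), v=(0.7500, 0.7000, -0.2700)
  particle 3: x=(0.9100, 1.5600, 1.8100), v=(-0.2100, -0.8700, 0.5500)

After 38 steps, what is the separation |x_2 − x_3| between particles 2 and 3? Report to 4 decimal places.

step 0: x0=(-1.0400, 1.9100, 0.8700) x1=(-1.6200, 1.3400, 0.7200) x2=(-1.2900, 0.3000, -1.0900) x3=(0.9100, 1.5600, 1.8100)
step 1: x0=(-1.0093, 1.8836, 0.8783) x1=(-1.6432, 1.3066, 0.7315) x2=(-1.2632, 0.3252, -1.0981) x3=(0.9013, 1.5293, 1.8282)
step 2: x0=(-0.9783, 1.8569, 0.8864) x1=(-1.6659, 1.2731, 0.7429) x2=(-1.2355, 0.3519, -1.1036) x3=(0.8901, 1.4980, 1.8443)
step 3: x0=(-0.9469, 1.8299, 0.8942) x1=(-1.6880, 1.2394, 0.7543) x2=(-1.2067, 0.3800, -1.1064) x3=(0.8763, 1.4662, 1.8584)
step 4: x0=(-0.9152, 1.8025, 0.9018) x1=(-1.7096, 1.2055, 0.7655) x2=(-1.1770, 0.4093, -1.1066) x3=(0.8600, 1.4339, 1.8703)
step 5: x0=(-0.8832, 1.7749, 0.9091) x1=(-1.7305, 1.1715, 0.7767) x2=(-1.1465, 0.4398, -1.1041) x3=(0.8412, 1.4012, 1.8801)
step 6: x0=(-0.8509, 1.7470, 0.9163) x1=(-1.7509, 1.1374, 0.7878) x2=(-1.1151, 0.4715, -1.0989) x3=(0.8200, 1.3680, 1.8879)
step 7: x0=(-0.8183, 1.7187, 0.9231) x1=(-1.7706, 1.1032, 0.7989) x2=(-1.0829, 0.5042, -1.0911) x3=(0.7965, 1.3344, 1.8935)
step 8: x0=(-0.7856, 1.6902, 0.9297) x1=(-1.7897, 1.0690, 0.8098) x2=(-1.0499, 0.5380, -1.0806) x3=(0.7706, 1.3005, 1.8972)
step 9: x0=(-0.7526, 1.6614, 0.9361) x1=(-1.8081, 1.0348, 0.8207) x2=(-1.0163, 0.5726, -1.0675) x3=(0.7426, 1.2662, 1.8988)
step 10: x0=(-0.7196, 1.6324, 0.9422) x1=(-1.8258, 1.0005, 0.8315) x2=(-0.9819, 0.6080, -1.0519) x3=(0.7124, 1.2316, 1.8984)
step 11: x0=(-0.6864, 1.6030, 0.9480) x1=(-1.8428, 0.9662, 0.8423) x2=(-0.9470, 0.6441, -1.0338) x3=(0.6802, 1.1967, 1.8961)
step 12: x0=(-0.6531, 1.5734, 0.9536) x1=(-1.8591, 0.9319, 0.8529) x2=(-0.9116, 0.6809, -1.0131) x3=(0.6460, 1.1616, 1.8919)
step 13: x0=(-0.6198, 1.5436, 0.9590) x1=(-1.8746, 0.8977, 0.8635) x2=(-0.8756, 0.7183, -0.9900) x3=(0.6099, 1.1263, 1.8859)
step 14: x0=(-0.5865, 1.5135, 0.9641) x1=(-1.8894, 0.8636, 0.8740) x2=(-0.8393, 0.7561, -0.9645) x3=(0.5720, 1.0907, 1.8780)
step 15: x0=(-0.5533, 1.4833, 0.9689) x1=(-1.9034, 0.8295, 0.8844) x2=(-0.8026, 0.7943, -0.9366) x3=(0.5324, 1.0550, 1.8684)
step 16: x0=(-0.5201, 1.4528, 0.9735) x1=(-1.9166, 0.7955, 0.8947) x2=(-0.7655, 0.8329, -0.9064) x3=(0.4912, 1.0192, 1.8572)
step 17: x0=(-0.4870, 1.4221, 0.9778) x1=(-1.9290, 0.7616, 0.9050) x2=(-0.7282, 0.8717, -0.8741) x3=(0.4485, 0.9833, 1.8444)
step 18: x0=(-0.4541, 1.3913, 0.9819) x1=(-1.9405, 0.7278, 0.9151) x2=(-0.6908, 0.9107, -0.8395) x3=(0.4044, 0.9472, 1.8300)
step 19: x0=(-0.4213, 1.3603, 0.9857) x1=(-1.9513, 0.6942, 0.9251) x2=(-0.6532, 0.9497, -0.8029) x3=(0.3589, 0.9111, 1.8142)
step 20: x0=(-0.3888, 1.3292, 0.9892) x1=(-1.9612, 0.6607, 0.9350) x2=(-0.6156, 0.9887, -0.7643) x3=(0.3122, 0.8750, 1.7971)
step 21: x0=(-0.3564, 1.2979, 0.9925) x1=(-1.9702, 0.6275, 0.9447) x2=(-0.5780, 1.0277, -0.7237) x3=(0.2643, 0.8388, 1.7786)
step 22: x0=(-0.3243, 1.2666, 0.9956) x1=(-1.9784, 0.5944, 0.9544) x2=(-0.5404, 1.0666, -0.6813) x3=(0.2154, 0.8025, 1.7590)
step 23: x0=(-0.2925, 1.2351, 0.9984) x1=(-1.9857, 0.5615, 0.9639) x2=(-0.5030, 1.1052, -0.6371) x3=(0.1656, 0.7663, 1.7384)
step 24: x0=(-0.2610, 1.2036, 1.0010) x1=(-1.9921, 0.5288, 0.9733) x2=(-0.4658, 1.1435, -0.5912) x3=(0.1149, 0.7300, 1.7167)
step 25: x0=(-0.2298, 1.1720, 1.0033) x1=(-1.9977, 0.4964, 0.9825) x2=(-0.4289, 1.1816, -0.5438) x3=(0.0633, 0.6938, 1.6941)
step 26: x0=(-0.1989, 1.1404, 1.0053) x1=(-2.0024, 0.4642, 0.9916) x2=(-0.3922, 1.2192, -0.4948) x3=(0.0110, 0.6575, 1.6707)
step 27: x0=(-0.1684, 1.1088, 1.0072) x1=(-2.0062, 0.4323, 1.0005) x2=(-0.3560, 1.2564, -0.4443) x3=(-0.0419, 0.6212, 1.6466)
step 28: x0=(-0.1381, 1.0772, 1.0088) x1=(-2.0091, 0.4007, 1.0093) x2=(-0.3202, 1.2931, -0.3926) x3=(-0.0955, 0.5849, 1.6218)
step 29: x0=(-0.1082, 1.0455, 1.0102) x1=(-2.0110, 0.3693, 1.0179) x2=(-0.2848, 1.3292, -0.3396) x3=(-0.1497, 0.5486, 1.5965)
step 30: x0=(-0.0786, 1.0139, 1.0113) x1=(-2.0121, 0.3383, 1.0263) x2=(-0.2501, 1.3647, -0.2854) x3=(-0.2044, 0.5123, 1.5706)
step 31: x0=(-0.0493, 0.9823, 1.0123) x1=(-2.0123, 0.3076, 1.0345) x2=(-0.2159, 1.3997, -0.2301) x3=(-0.2596, 0.4760, 1.5443)
step 32: x0=(-0.0203, 0.9508, 1.0132) x1=(-2.0116, 0.2773, 1.0426) x2=(-0.1823, 1.4339, -0.1738) x3=(-0.3153, 0.4398, 1.5176)
step 33: x0=(0.0084, 0.9192, 1.0138) x1=(-2.0100, 0.2473, 1.0505) x2=(-0.1494, 1.4674, -0.1165) x3=(-0.3715, 0.4035, 1.4905)
step 34: x0=(0.0368, 0.8876, 1.0144) x1=(-2.0076, 0.2177, 1.0581) x2=(-0.1173, 1.5002, -0.0584) x3=(-0.4281, 0.3674, 1.4631)
step 35: x0=(0.0650, 0.8560, 1.0149) x1=(-2.0042, 0.1885, 1.0656) x2=(-0.0859, 1.5322, 0.0007) x3=(-0.4850, 0.3313, 1.4353)
step 36: x0=(0.0928, 0.8244, 1.0153) x1=(-1.9999, 0.1596, 1.0729) x2=(-0.0553, 1.5634, 0.0604) x3=(-0.5422, 0.2954, 1.4072)
step 37: x0=(0.1204, 0.7927, 1.0157) x1=(-1.9948, 0.1312, 1.0801) x2=(-0.0256, 1.5937, 0.1210) x3=(-0.5997, 0.2598, 1.3788)
step 38: x0=(0.1476, 0.7610, 1.0161) x1=(-1.9888, 0.1032, 1.0870) x2=(0.0033, 1.6231, 0.1822) x3=(-0.6572, 0.2243, 1.3501)

1.9383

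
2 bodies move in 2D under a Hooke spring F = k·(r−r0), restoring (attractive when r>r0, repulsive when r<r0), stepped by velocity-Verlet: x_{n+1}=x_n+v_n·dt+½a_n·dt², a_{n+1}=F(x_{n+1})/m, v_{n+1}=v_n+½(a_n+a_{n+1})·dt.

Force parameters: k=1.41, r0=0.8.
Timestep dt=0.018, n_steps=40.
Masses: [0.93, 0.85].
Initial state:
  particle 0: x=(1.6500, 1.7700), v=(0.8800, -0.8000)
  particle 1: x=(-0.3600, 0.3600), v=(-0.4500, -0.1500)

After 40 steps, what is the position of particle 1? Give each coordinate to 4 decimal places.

step 0: x0=(1.6500, 1.7700) x1=(-0.3600, 0.3600)
step 1: x0=(1.6655, 1.7554) x1=(-0.3677, 0.3576)
step 2: x0=(1.6803, 1.7403) x1=(-0.3747, 0.3556)
step 3: x0=(1.6945, 1.7247) x1=(-0.3810, 0.3542)
step 4: x0=(1.7079, 1.7087) x1=(-0.3865, 0.3533)
step 5: x0=(1.7207, 1.6922) x1=(-0.3912, 0.3528)
step 6: x0=(1.7328, 1.6753) x1=(-0.3952, 0.3529)
step 7: x0=(1.7441, 1.6580) x1=(-0.3983, 0.3534)
step 8: x0=(1.7547, 1.6402) x1=(-0.4007, 0.3544)
step 9: x0=(1.7646, 1.6219) x1=(-0.4023, 0.3559)
step 10: x0=(1.7738, 1.6033) x1=(-0.4031, 0.3578)
step 11: x0=(1.7823, 1.5842) x1=(-0.4032, 0.3602)
step 12: x0=(1.7900, 1.5648) x1=(-0.4024, 0.3631)
step 13: x0=(1.7970, 1.5449) x1=(-0.4008, 0.3664)
step 14: x0=(1.8032, 1.5246) x1=(-0.3984, 0.3701)
step 15: x0=(1.8087, 1.5040) x1=(-0.3952, 0.3742)
step 16: x0=(1.8135, 1.4829) x1=(-0.3912, 0.3788)
step 17: x0=(1.8176, 1.4615) x1=(-0.3864, 0.3838)
step 18: x0=(1.8209, 1.4398) x1=(-0.3808, 0.3891)
step 19: x0=(1.8235, 1.4177) x1=(-0.3744, 0.3948)
step 20: x0=(1.8254, 1.3953) x1=(-0.3673, 0.4009)
step 21: x0=(1.8265, 1.3725) x1=(-0.3593, 0.4074)
step 22: x0=(1.8270, 1.3494) x1=(-0.3505, 0.4141)
step 23: x0=(1.8267, 1.3260) x1=(-0.3410, 0.4213)
step 24: x0=(1.8257, 1.3024) x1=(-0.3307, 0.4287)
step 25: x0=(1.8241, 1.2784) x1=(-0.3197, 0.4365)
step 26: x0=(1.8217, 1.2542) x1=(-0.3079, 0.4445)
step 27: x0=(1.8187, 1.2297) x1=(-0.2953, 0.4529)
step 28: x0=(1.8150, 1.2050) x1=(-0.2821, 0.4615)
step 29: x0=(1.8106, 1.1800) x1=(-0.2681, 0.4703)
step 30: x0=(1.8056, 1.1548) x1=(-0.2533, 0.4794)
step 31: x0=(1.8000, 1.1294) x1=(-0.2379, 0.4887)
step 32: x0=(1.7937, 1.1038) x1=(-0.2218, 0.4983)
step 33: x0=(1.7868, 1.0781) x1=(-0.2051, 0.5080)
step 34: x0=(1.7793, 1.0521) x1=(-0.1877, 0.5180)
step 35: x0=(1.7713, 1.0260) x1=(-0.1696, 0.5281)
step 36: x0=(1.7626, 0.9998) x1=(-0.1509, 0.5383)
step 37: x0=(1.7534, 0.9734) x1=(-0.1316, 0.5488)
step 38: x0=(1.7437, 0.9469) x1=(-0.1117, 0.5593)
step 39: x0=(1.7334, 0.9202) x1=(-0.0912, 0.5700)
step 40: x0=(1.7226, 0.8935) x1=(-0.0702, 0.5808)

(-0.0702, 0.5808)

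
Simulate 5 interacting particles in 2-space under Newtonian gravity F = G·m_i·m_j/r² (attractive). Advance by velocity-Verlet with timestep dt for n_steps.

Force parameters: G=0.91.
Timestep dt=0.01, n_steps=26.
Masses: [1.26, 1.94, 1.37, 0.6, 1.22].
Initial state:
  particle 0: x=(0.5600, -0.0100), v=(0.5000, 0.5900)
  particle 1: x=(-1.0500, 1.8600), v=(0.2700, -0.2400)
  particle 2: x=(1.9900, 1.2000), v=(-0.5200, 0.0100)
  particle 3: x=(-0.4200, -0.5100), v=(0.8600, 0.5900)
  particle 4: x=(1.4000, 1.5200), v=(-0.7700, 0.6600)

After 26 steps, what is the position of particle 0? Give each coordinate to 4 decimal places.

(0.6847, 0.1641)

step 0: x0=(0.5600, -0.0100) x1=(-1.0500, 1.8600) x2=(1.9900, 1.2000) x3=(-0.4200, -0.5100) x4=(1.4000, 1.5200)
step 1: x0=(0.5650, -0.0041) x1=(-1.0473, 1.8576) x2=(1.9847, 1.2001) x3=(-0.4114, -0.5041) x4=(1.3924, 1.5265)
step 2: x0=(0.5700, 0.0019) x1=(-1.0445, 1.8551) x2=(1.9791, 1.2004) x3=(-0.4026, -0.4980) x4=(1.3850, 1.5329)
step 3: x0=(0.5749, 0.0080) x1=(-1.0417, 1.8527) x2=(1.9732, 1.2007) x3=(-0.3938, -0.4919) x4=(1.3777, 1.5391)
step 4: x0=(0.5799, 0.0141) x1=(-1.0388, 1.8502) x2=(1.9671, 1.2012) x3=(-0.3848, -0.4857) x4=(1.3707, 1.5451)
step 5: x0=(0.5848, 0.0202) x1=(-1.0359, 1.8476) x2=(1.9608, 1.2017) x3=(-0.3758, -0.4793) x4=(1.3638, 1.5509)
step 6: x0=(0.5897, 0.0264) x1=(-1.0330, 1.8451) x2=(1.9542, 1.2023) x3=(-0.3666, -0.4729) x4=(1.3571, 1.5566)
step 7: x0=(0.5946, 0.0327) x1=(-1.0300, 1.8425) x2=(1.9473, 1.2030) x3=(-0.3574, -0.4664) x4=(1.3506, 1.5621)
step 8: x0=(0.5995, 0.0390) x1=(-1.0269, 1.8399) x2=(1.9402, 1.2039) x3=(-0.3480, -0.4598) x4=(1.3442, 1.5674)
step 9: x0=(0.6044, 0.0454) x1=(-1.0238, 1.8372) x2=(1.9328, 1.2048) x3=(-0.3386, -0.4531) x4=(1.3380, 1.5726)
step 10: x0=(0.6093, 0.0519) x1=(-1.0207, 1.8346) x2=(1.9252, 1.2058) x3=(-0.3290, -0.4463) x4=(1.3319, 1.5776)
step 11: x0=(0.6141, 0.0584) x1=(-1.0175, 1.8319) x2=(1.9174, 1.2069) x3=(-0.3193, -0.4394) x4=(1.3261, 1.5824)
step 12: x0=(0.6189, 0.0650) x1=(-1.0142, 1.8292) x2=(1.9093, 1.2081) x3=(-0.3096, -0.4324) x4=(1.3203, 1.5871)
step 13: x0=(0.6237, 0.0716) x1=(-1.0109, 1.8264) x2=(1.9010, 1.2093) x3=(-0.2997, -0.4253) x4=(1.3148, 1.5916)
step 14: x0=(0.6285, 0.0784) x1=(-1.0076, 1.8236) x2=(1.8924, 1.2107) x3=(-0.2897, -0.4181) x4=(1.3094, 1.5958)
step 15: x0=(0.6333, 0.0851) x1=(-1.0042, 1.8208) x2=(1.8836, 1.2122) x3=(-0.2796, -0.4108) x4=(1.3041, 1.6000)
step 16: x0=(0.6381, 0.0920) x1=(-1.0007, 1.8180) x2=(1.8745, 1.2138) x3=(-0.2694, -0.4034) x4=(1.2991, 1.6039)
step 17: x0=(0.6428, 0.0989) x1=(-0.9972, 1.8151) x2=(1.8652, 1.2155) x3=(-0.2591, -0.3959) x4=(1.2941, 1.6076)
step 18: x0=(0.6475, 0.1058) x1=(-0.9937, 1.8122) x2=(1.8557, 1.2173) x3=(-0.2487, -0.3883) x4=(1.2894, 1.6112)
step 19: x0=(0.6522, 0.1129) x1=(-0.9901, 1.8092) x2=(1.8458, 1.2192) x3=(-0.2382, -0.3805) x4=(1.2848, 1.6145)
step 20: x0=(0.6569, 0.1200) x1=(-0.9864, 1.8063) x2=(1.8358, 1.2212) x3=(-0.2276, -0.3727) x4=(1.2803, 1.6177)
step 21: x0=(0.6616, 0.1272) x1=(-0.9827, 1.8033) x2=(1.8255, 1.2233) x3=(-0.2168, -0.3647) x4=(1.2760, 1.6206)
step 22: x0=(0.6663, 0.1344) x1=(-0.9789, 1.8003) x2=(1.8149, 1.2255) x3=(-0.2060, -0.3567) x4=(1.2719, 1.6234)
step 23: x0=(0.6709, 0.1417) x1=(-0.9751, 1.7972) x2=(1.8041, 1.2278) x3=(-0.1950, -0.3485) x4=(1.2680, 1.6259)
step 24: x0=(0.6755, 0.1491) x1=(-0.9712, 1.7942) x2=(1.7930, 1.2303) x3=(-0.1839, -0.3402) x4=(1.2642, 1.6283)
step 25: x0=(0.6801, 0.1565) x1=(-0.9673, 1.7910) x2=(1.7816, 1.2329) x3=(-0.1727, -0.3318) x4=(1.2605, 1.6304)
step 26: x0=(0.6847, 0.1641) x1=(-0.9633, 1.7879) x2=(1.7700, 1.2355) x3=(-0.1614, -0.3233) x4=(1.2571, 1.6323)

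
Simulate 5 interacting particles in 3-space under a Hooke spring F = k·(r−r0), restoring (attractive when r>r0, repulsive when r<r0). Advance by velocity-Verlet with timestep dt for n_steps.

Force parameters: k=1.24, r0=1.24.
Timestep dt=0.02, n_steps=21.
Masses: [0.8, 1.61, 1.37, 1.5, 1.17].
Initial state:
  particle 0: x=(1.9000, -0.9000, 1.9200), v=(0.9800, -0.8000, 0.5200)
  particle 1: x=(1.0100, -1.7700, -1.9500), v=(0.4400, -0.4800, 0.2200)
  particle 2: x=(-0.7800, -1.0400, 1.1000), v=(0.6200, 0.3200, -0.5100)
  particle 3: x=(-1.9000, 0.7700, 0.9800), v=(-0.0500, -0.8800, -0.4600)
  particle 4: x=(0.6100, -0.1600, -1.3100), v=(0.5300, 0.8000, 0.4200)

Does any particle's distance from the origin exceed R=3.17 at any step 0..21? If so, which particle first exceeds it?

step 0: x0=(1.9000, -0.9000, 1.9200) x1=(1.0100, -1.7700, -1.9500) x2=(-0.7800, -1.0400, 1.1000) x3=(-1.9000, 0.7700, 0.9800) x4=(0.6100, -0.1600, -1.3100)
step 1: x0=(1.9178, -0.9157, 1.9286) x1=(1.0184, -1.7791, -1.9445) x2=(-0.7671, -1.0334, 1.0893) x3=(-1.8999, 0.7517, 0.9703) x4=(0.6203, -0.1442, -1.3006)
step 2: x0=(1.9322, -0.9308, 1.9334) x1=(1.0258, -1.7871, -1.9369) x2=(-0.7530, -1.0266, 1.0775) x3=(-1.8974, 0.7319, 0.9597) x4=(0.6300, -0.1288, -1.2892)
step 3: x0=(1.9430, -0.9452, 1.9346) x1=(1.0325, -1.7940, -1.9270) x2=(-0.7379, -1.0194, 1.0646) x3=(-1.8926, 0.7107, 0.9481) x4=(0.6390, -0.1138, -1.2757)
step 4: x0=(1.9502, -0.9589, 1.9321) x1=(1.0382, -1.7998, -1.9151) x2=(-0.7217, -1.0120, 1.0507) x3=(-1.8855, 0.6880, 0.9355) x4=(0.6475, -0.0993, -1.2604)
step 5: x0=(1.9539, -0.9719, 1.9259) x1=(1.0431, -1.8046, -1.9009) x2=(-0.7045, -1.0044, 1.0359) x3=(-1.8762, 0.6640, 0.9221) x4=(0.6553, -0.0852, -1.2431)
step 6: x0=(1.9541, -0.9843, 1.9160) x1=(1.0471, -1.8083, -1.8847) x2=(-0.6862, -0.9965, 1.0200) x3=(-1.8645, 0.6387, 0.9078) x4=(0.6626, -0.0717, -1.2238)
step 7: x0=(1.9508, -0.9959, 1.9025) x1=(1.0503, -1.8109, -1.8664) x2=(-0.6668, -0.9883, 1.0032) x3=(-1.8505, 0.6119, 0.8926) x4=(0.6693, -0.0587, -1.2028)
step 8: x0=(1.9440, -1.0067, 1.8854) x1=(1.0526, -1.8124, -1.8461) x2=(-0.6465, -0.9800, 0.9854) x3=(-1.8343, 0.5839, 0.8765) x4=(0.6754, -0.0462, -1.1799)
step 9: x0=(1.9339, -1.0169, 1.8648) x1=(1.0541, -1.8128, -1.8237) x2=(-0.6251, -0.9714, 0.9667) x3=(-1.8158, 0.5546, 0.8596) x4=(0.6809, -0.0343, -1.1552)
step 10: x0=(1.9203, -1.0262, 1.8406) x1=(1.0547, -1.8122, -1.7993) x2=(-0.6027, -0.9627, 0.9471) x3=(-1.7951, 0.5241, 0.8419) x4=(0.6859, -0.0230, -1.1288)
step 11: x0=(1.9035, -1.0349, 1.8131) x1=(1.0546, -1.8106, -1.7729) x2=(-0.5794, -0.9538, 0.9267) x3=(-1.7722, 0.4924, 0.8234) x4=(0.6904, -0.0124, -1.1007)
step 12: x0=(1.8834, -1.0427, 1.7822) x1=(1.0536, -1.8079, -1.7447) x2=(-0.5552, -0.9448, 0.9055) x3=(-1.7471, 0.4595, 0.8041) x4=(0.6943, -0.0023, -1.0711)
step 13: x0=(1.8602, -1.0498, 1.7480) x1=(1.0518, -1.8042, -1.7146) x2=(-0.5300, -0.9356, 0.8834) x3=(-1.7200, 0.4255, 0.7841) x4=(0.6976, 0.0071, -1.0398)
step 14: x0=(1.8339, -1.0561, 1.7107) x1=(1.0493, -1.7995, -1.6826) x2=(-0.5040, -0.9263, 0.8606) x3=(-1.6907, 0.3904, 0.7633) x4=(0.7005, 0.0158, -1.0071)
step 15: x0=(1.8046, -1.0617, 1.6703) x1=(1.0460, -1.7937, -1.6489) x2=(-0.4771, -0.9170, 0.8370) x3=(-1.6595, 0.3542, 0.7419) x4=(0.7029, 0.0239, -0.9730)
step 16: x0=(1.7725, -1.0665, 1.6270) x1=(1.0419, -1.7870, -1.6135) x2=(-0.4494, -0.9075, 0.8128) x3=(-1.6263, 0.3170, 0.7198) x4=(0.7048, 0.0314, -0.9375)
step 17: x0=(1.7377, -1.0706, 1.5808) x1=(1.0371, -1.7794, -1.5765) x2=(-0.4209, -0.8980, 0.7878) x3=(-1.5911, 0.2789, 0.6971) x4=(0.7062, 0.0381, -0.9008)
step 18: x0=(1.7002, -1.0740, 1.5320) x1=(1.0316, -1.7708, -1.5378) x2=(-0.3917, -0.8884, 0.7623) x3=(-1.5541, 0.2399, 0.6737) x4=(0.7071, 0.0442, -0.8629)
step 19: x0=(1.6602, -1.0766, 1.4806) x1=(1.0253, -1.7613, -1.4977) x2=(-0.3618, -0.8788, 0.7361) x3=(-1.5153, 0.2000, 0.6498) x4=(0.7077, 0.0496, -0.8238)
step 20: x0=(1.6178, -1.0786, 1.4268) x1=(1.0184, -1.7508, -1.4560) x2=(-0.3312, -0.8692, 0.7093) x3=(-1.4748, 0.1593, 0.6253) x4=(0.7078, 0.0544, -0.7837)
step 21: x0=(1.5732, -1.0799, 1.3707) x1=(1.0108, -1.7396, -1.4130) x2=(-0.3000, -0.8596, 0.6820) x3=(-1.4326, 0.1178, 0.6003) x4=(0.7075, 0.0584, -0.7427)

no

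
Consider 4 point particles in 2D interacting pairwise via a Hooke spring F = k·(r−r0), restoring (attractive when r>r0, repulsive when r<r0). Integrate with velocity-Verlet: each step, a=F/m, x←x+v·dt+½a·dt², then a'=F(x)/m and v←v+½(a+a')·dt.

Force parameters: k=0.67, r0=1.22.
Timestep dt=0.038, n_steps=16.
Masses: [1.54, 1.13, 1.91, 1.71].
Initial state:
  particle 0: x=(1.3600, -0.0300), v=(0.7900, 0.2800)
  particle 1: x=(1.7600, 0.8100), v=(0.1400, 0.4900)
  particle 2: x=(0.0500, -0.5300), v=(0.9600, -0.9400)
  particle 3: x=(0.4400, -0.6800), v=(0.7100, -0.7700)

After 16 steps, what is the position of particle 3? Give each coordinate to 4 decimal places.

(0.9662, -1.1139)

step 0: x0=(1.3600, -0.0300) x1=(1.7600, 0.8100) x2=(0.0500, -0.5300) x3=(0.4400, -0.6800)
step 1: x0=(1.3900, -0.0194) x1=(1.7648, 0.8282) x2=(0.0865, -0.5655) x3=(0.4673, -0.7092)
step 2: x0=(1.4198, -0.0091) x1=(1.7687, 0.8457) x2=(0.1231, -0.6005) x3=(0.4953, -0.7382)
step 3: x0=(1.4494, 0.0011) x1=(1.7716, 0.8622) x2=(0.1598, -0.6349) x3=(0.5240, -0.7671)
step 4: x0=(1.4788, 0.0110) x1=(1.7735, 0.8779) x2=(0.1965, -0.6689) x3=(0.5535, -0.7957)
step 5: x0=(1.5081, 0.0207) x1=(1.7745, 0.8926) x2=(0.2333, -0.7023) x3=(0.5836, -0.8241)
step 6: x0=(1.5371, 0.0301) x1=(1.7746, 0.9064) x2=(0.2702, -0.7351) x3=(0.6145, -0.8523)
step 7: x0=(1.5660, 0.0392) x1=(1.7737, 0.9191) x2=(0.3071, -0.7674) x3=(0.6462, -0.8802)
step 8: x0=(1.5946, 0.0479) x1=(1.7719, 0.9308) x2=(0.3440, -0.7990) x3=(0.6786, -0.9077)
step 9: x0=(1.6230, 0.0564) x1=(1.7692, 0.9414) x2=(0.3810, -0.8300) x3=(0.7119, -0.9350)
step 10: x0=(1.6511, 0.0644) x1=(1.7656, 0.9509) x2=(0.4180, -0.8604) x3=(0.7458, -0.9618)
step 11: x0=(1.6790, 0.0721) x1=(1.7611, 0.9593) x2=(0.4550, -0.8902) x3=(0.7806, -0.9883)
step 12: x0=(1.7066, 0.0794) x1=(1.7558, 0.9664) x2=(0.4921, -0.9192) x3=(0.8162, -1.0143)
step 13: x0=(1.7340, 0.0862) x1=(1.7496, 0.9724) x2=(0.5291, -0.9476) x3=(0.8525, -1.0400)
step 14: x0=(1.7611, 0.0925) x1=(1.7426, 0.9771) x2=(0.5662, -0.9753) x3=(0.8896, -1.0651)
step 15: x0=(1.7879, 0.0984) x1=(1.7349, 0.9805) x2=(0.6032, -1.0023) x3=(0.9275, -1.0898)
step 16: x0=(1.8145, 0.1037) x1=(1.7263, 0.9826) x2=(0.6402, -1.0286) x3=(0.9662, -1.1139)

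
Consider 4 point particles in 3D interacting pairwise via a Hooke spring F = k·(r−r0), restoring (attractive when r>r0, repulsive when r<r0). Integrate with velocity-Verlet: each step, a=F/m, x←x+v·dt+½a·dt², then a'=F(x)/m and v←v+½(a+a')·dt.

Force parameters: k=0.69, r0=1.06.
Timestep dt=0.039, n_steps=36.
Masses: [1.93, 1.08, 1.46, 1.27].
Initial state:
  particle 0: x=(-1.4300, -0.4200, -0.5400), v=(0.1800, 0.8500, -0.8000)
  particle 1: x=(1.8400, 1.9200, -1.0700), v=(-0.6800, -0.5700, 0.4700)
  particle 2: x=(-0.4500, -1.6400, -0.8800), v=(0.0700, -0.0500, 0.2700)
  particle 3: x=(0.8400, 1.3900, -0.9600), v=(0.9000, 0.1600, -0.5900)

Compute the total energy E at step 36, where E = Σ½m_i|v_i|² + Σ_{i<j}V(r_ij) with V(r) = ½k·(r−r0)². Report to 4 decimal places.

12.3110

step 0: x0=(-1.4300, -0.4200, -0.5400) x1=(1.8400, 1.9200, -1.0700) x2=(-0.4500, -1.6400, -0.8800) x3=(0.8400, 1.3900, -0.9600)
step 1: x0=(-1.4218, -0.3862, -0.5714) x1=(1.8114, 1.8956, -1.0514) x2=(-0.4465, -1.6401, -0.8695) x3=(0.8742, 1.3949, -0.9829)
step 2: x0=(-1.4114, -0.3511, -0.6032) x1=(1.7789, 1.8670, -1.0323) x2=(-0.4413, -1.6365, -0.8591) x3=(0.9064, 1.3972, -1.0055)
step 3: x0=(-1.3987, -0.3147, -0.6354) x1=(1.7426, 1.8344, -1.0128) x2=(-0.4345, -1.6292, -0.8488) x3=(0.9366, 1.3968, -1.0278)
step 4: x0=(-1.3838, -0.2772, -0.6679) x1=(1.7026, 1.7978, -0.9930) x2=(-0.4262, -1.6183, -0.8386) x3=(0.9647, 1.3938, -1.0498)
step 5: x0=(-1.3667, -0.2385, -0.7006) x1=(1.6592, 1.7574, -0.9727) x2=(-0.4163, -1.6037, -0.8285) x3=(0.9906, 1.3881, -1.0715)
step 6: x0=(-1.3474, -0.1988, -0.7337) x1=(1.6124, 1.7134, -0.9522) x2=(-0.4048, -1.5856, -0.8186) x3=(1.0142, 1.3798, -1.0929)
step 7: x0=(-1.3260, -0.1581, -0.7669) x1=(1.5625, 1.6659, -0.9313) x2=(-0.3919, -1.5639, -0.8089) x3=(1.0356, 1.3688, -1.1140)
step 8: x0=(-1.3025, -0.1164, -0.8004) x1=(1.5096, 1.6152, -0.9101) x2=(-0.3775, -1.5387, -0.7994) x3=(1.0547, 1.3552, -1.1348)
step 9: x0=(-1.2770, -0.0739, -0.8340) x1=(1.4540, 1.5613, -0.8886) x2=(-0.3617, -1.5102, -0.7901) x3=(1.0715, 1.3391, -1.1555)
step 10: x0=(-1.2495, -0.0307, -0.8677) x1=(1.3957, 1.5045, -0.8667) x2=(-0.3445, -1.4783, -0.7810) x3=(1.0859, 1.3205, -1.1760)
step 11: x0=(-1.2202, 0.0132, -0.9015) x1=(1.3350, 1.4449, -0.8444) x2=(-0.3261, -1.4432, -0.7722) x3=(1.0980, 1.2995, -1.1965)
step 12: x0=(-1.1890, 0.0578, -0.9353) x1=(1.2718, 1.3828, -0.8216) x2=(-0.3064, -1.4050, -0.7637) x3=(1.1080, 1.2762, -1.2170)
step 13: x0=(-1.1560, 0.1029, -0.9692) x1=(1.2064, 1.3181, -0.7982) x2=(-0.2855, -1.3637, -0.7554) x3=(1.1159, 1.2507, -1.2375)
step 14: x0=(-1.1214, 0.1485, -1.0031) x1=(1.1388, 1.2512, -0.7744) x2=(-0.2635, -1.3196, -0.7475) x3=(1.1218, 1.2232, -1.2582)
step 15: x0=(-1.0851, 0.1944, -1.0369) x1=(1.0691, 1.1820, -0.7502) x2=(-0.2404, -1.2728, -0.7399) x3=(1.1259, 1.1938, -1.2790)
step 16: x0=(-1.0474, 0.2406, -1.0706) x1=(0.9973, 1.1108, -0.7256) x2=(-0.2164, -1.2233, -0.7326) x3=(1.1283, 1.1627, -1.2997)
step 17: x0=(-1.0082, 0.2871, -1.1042) x1=(0.9237, 1.0378, -0.7007) x2=(-0.1915, -1.1714, -0.7256) x3=(1.1291, 1.1299, -1.3205)
step 18: x0=(-0.9678, 0.3337, -1.1378) x1=(0.8484, 0.9632, -0.6756) x2=(-0.1658, -1.1171, -0.7190) x3=(1.1284, 1.0957, -1.3412)
step 19: x0=(-0.9260, 0.3804, -1.1711) x1=(0.7717, 0.8871, -0.6505) x2=(-0.1393, -1.0607, -0.7128) x3=(1.1262, 1.0601, -1.3617)
step 20: x0=(-0.8832, 0.4271, -1.2043) x1=(0.6937, 0.8098, -0.6255) x2=(-0.1122, -1.0023, -0.7069) x3=(1.1227, 1.0232, -1.3820)
step 21: x0=(-0.8394, 0.4737, -1.2373) x1=(0.6146, 0.7314, -0.6006) x2=(-0.0846, -0.9421, -0.7015) x3=(1.1178, 0.9852, -1.4021)
step 22: x0=(-0.7946, 0.5202, -1.2702) x1=(0.5348, 0.6523, -0.5758) x2=(-0.0564, -0.8802, -0.6964) x3=(1.1116, 0.9460, -1.4218)
step 23: x0=(-0.7490, 0.5666, -1.3028) x1=(0.4543, 0.5727, -0.5513) x2=(-0.0278, -0.8168, -0.6917) x3=(1.1042, 0.9059, -1.4411)
step 24: x0=(-0.7026, 0.6128, -1.3353) x1=(0.3735, 0.4926, -0.5271) x2=(0.0011, -0.7522, -0.6874) x3=(1.0956, 0.8650, -1.4600)
step 25: x0=(-0.6555, 0.6588, -1.3676) x1=(0.2925, 0.4125, -0.5032) x2=(0.0302, -0.6865, -0.6836) x3=(1.0858, 0.8232, -1.4784)
step 26: x0=(-0.6079, 0.7045, -1.3996) x1=(0.2115, 0.3323, -0.4797) x2=(0.0596, -0.6198, -0.6802) x3=(1.0749, 0.7807, -1.4963)
step 27: x0=(-0.5597, 0.7499, -1.4315) x1=(0.1305, 0.2524, -0.4565) x2=(0.0890, -0.5524, -0.6773) x3=(1.0630, 0.7376, -1.5137)
step 28: x0=(-0.5110, 0.7950, -1.4631) x1=(0.0497, 0.1730, -0.4338) x2=(0.1187, -0.4845, -0.6748) x3=(1.0500, 0.6940, -1.5305)
step 29: x0=(-0.4618, 0.8398, -1.4945) x1=(-0.0309, 0.0941, -0.4115) x2=(0.1484, -0.4161, -0.6728) x3=(1.0360, 0.6498, -1.5467)
step 30: x0=(-0.4122, 0.8843, -1.5256) x1=(-0.1114, 0.0160, -0.3897) x2=(0.1783, -0.3474, -0.6715) x3=(1.0211, 0.6052, -1.5624)
step 31: x0=(-0.3623, 0.9283, -1.5564) x1=(-0.1919, -0.0613, -0.3683) x2=(0.2084, -0.2785, -0.6707) x3=(1.0053, 0.5603, -1.5774)
step 32: x0=(-0.3120, 0.9719, -1.5868) x1=(-0.2722, -0.1378, -0.3475) x2=(0.2389, -0.2092, -0.6705) x3=(0.9886, 0.5150, -1.5918)
step 33: x0=(-0.2615, 1.0150, -1.6168) x1=(-0.3524, -0.2137, -0.3275) x2=(0.2696, -0.1396, -0.6709) x3=(0.9711, 0.4694, -1.6055)
step 34: x0=(-0.2107, 1.0575, -1.6464) x1=(-0.4323, -0.2888, -0.3083) x2=(0.3005, -0.0696, -0.6718) x3=(0.9527, 0.4236, -1.6186)
step 35: x0=(-0.1598, 1.0995, -1.6754) x1=(-0.5116, -0.3630, -0.2903) x2=(0.3315, 0.0008, -0.6731) x3=(0.9335, 0.3775, -1.6311)
step 36: x0=(-0.1088, 1.1408, -1.7039) x1=(-0.5901, -0.4362, -0.2735) x2=(0.3624, 0.0715, -0.6746) x3=(0.9135, 0.3312, -1.6429)
step 0 velocities: v0=(0.1800, 0.8500, -0.8000) v1=(-0.6800, -0.5700, 0.4700) v2=(0.0700, -0.0500, 0.2700) v3=(0.9000, 0.1600, -0.5900)
step 0: KE=2.7008, PE=9.6151, E=12.3158
step 36 velocities: v0=(1.3090, 1.0502, -0.7233) v1=(-1.9991, -1.8615, 0.4115) v2=(0.7921, 1.8151, -0.0441) v3=(-0.5241, -1.1900, -0.2956)
step 36: KE=11.3368, PE=0.9742, E=12.3110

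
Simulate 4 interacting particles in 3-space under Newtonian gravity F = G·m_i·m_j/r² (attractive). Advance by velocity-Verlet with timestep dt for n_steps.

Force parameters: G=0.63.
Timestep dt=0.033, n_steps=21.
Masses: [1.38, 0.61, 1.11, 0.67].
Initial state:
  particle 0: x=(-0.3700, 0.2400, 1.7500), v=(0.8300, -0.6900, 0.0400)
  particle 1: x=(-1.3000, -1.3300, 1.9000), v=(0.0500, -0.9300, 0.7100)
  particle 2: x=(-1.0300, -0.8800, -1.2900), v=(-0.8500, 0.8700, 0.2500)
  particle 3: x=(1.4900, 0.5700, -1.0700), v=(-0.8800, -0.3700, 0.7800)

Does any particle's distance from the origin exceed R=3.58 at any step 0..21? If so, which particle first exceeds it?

step 0: x0=(-0.3700, 0.2400, 1.7500) x1=(-1.3000, -1.3300, 1.9000) x2=(-1.0300, -0.8800, -1.2900) x3=(1.4900, 0.5700, -1.0700)
step 1: x0=(-0.3426, 0.2172, 1.7513) x1=(-1.2983, -1.3606, 1.9234) x2=(-1.0580, -0.8513, -1.2817) x3=(1.4609, 0.5578, -1.0442)
step 2: x0=(-0.3153, 0.1942, 1.7525) x1=(-1.2964, -1.3909, 1.9466) x2=(-1.0860, -0.8225, -1.2733) x3=(1.4316, 0.5455, -1.0184)
step 3: x0=(-0.2881, 0.1711, 1.7536) x1=(-1.2943, -1.4209, 1.9698) x2=(-1.1139, -0.7936, -1.2647) x3=(1.4023, 0.5331, -0.9924)
step 4: x0=(-0.2609, 0.1479, 1.7546) x1=(-1.2921, -1.4507, 1.9928) x2=(-1.1417, -0.7648, -1.2560) x3=(1.3727, 0.5207, -0.9664)
step 5: x0=(-0.2338, 0.1247, 1.7555) x1=(-1.2897, -1.4803, 2.0157) x2=(-1.1694, -0.7359, -1.2472) x3=(1.3431, 0.5082, -0.9403)
step 6: x0=(-0.2067, 0.1012, 1.7563) x1=(-1.2872, -1.5096, 2.0386) x2=(-1.1971, -0.7069, -1.2383) x3=(1.3132, 0.4956, -0.9141)
step 7: x0=(-0.1797, 0.0777, 1.7571) x1=(-1.2846, -1.5387, 2.0612) x2=(-1.2247, -0.6779, -1.2292) x3=(1.2833, 0.4830, -0.8879)
step 8: x0=(-0.1527, 0.0541, 1.7577) x1=(-1.2817, -1.5676, 2.0838) x2=(-1.2522, -0.6489, -1.2200) x3=(1.2532, 0.4703, -0.8615)
step 9: x0=(-0.1258, 0.0304, 1.7583) x1=(-1.2788, -1.5963, 2.1063) x2=(-1.2796, -0.6198, -1.2107) x3=(1.2229, 0.4576, -0.8350)
step 10: x0=(-0.0990, 0.0067, 1.7587) x1=(-1.2756, -1.6247, 2.1286) x2=(-1.3070, -0.5907, -1.2013) x3=(1.1925, 0.4448, -0.8085)
step 11: x0=(-0.0722, -0.0172, 1.7591) x1=(-1.2724, -1.6530, 2.1508) x2=(-1.3342, -0.5616, -1.1917) x3=(1.1619, 0.4319, -0.7818)
step 12: x0=(-0.0455, -0.0411, 1.7594) x1=(-1.2690, -1.6810, 2.1729) x2=(-1.3614, -0.5324, -1.1821) x3=(1.1312, 0.4189, -0.7551)
step 13: x0=(-0.0188, -0.0652, 1.7595) x1=(-1.2655, -1.7088, 2.1949) x2=(-1.3884, -0.5032, -1.1723) x3=(1.1003, 0.4059, -0.7282)
step 14: x0=(0.0078, -0.0893, 1.7596) x1=(-1.2618, -1.7364, 2.2168) x2=(-1.4154, -0.4740, -1.1623) x3=(1.0692, 0.3929, -0.7013)
step 15: x0=(0.0343, -0.1134, 1.7596) x1=(-1.2580, -1.7639, 2.2386) x2=(-1.4423, -0.4448, -1.1523) x3=(1.0380, 0.3797, -0.6742)
step 16: x0=(0.0608, -0.1377, 1.7594) x1=(-1.2540, -1.7911, 2.2602) x2=(-1.4690, -0.4156, -1.1422) x3=(1.0067, 0.3665, -0.6470)
step 17: x0=(0.0872, -0.1620, 1.7592) x1=(-1.2499, -1.8182, 2.2817) x2=(-1.4957, -0.3863, -1.1319) x3=(0.9751, 0.3532, -0.6197)
step 18: x0=(0.1136, -0.1863, 1.7589) x1=(-1.2457, -1.8451, 2.3031) x2=(-1.5222, -0.3570, -1.1215) x3=(0.9434, 0.3398, -0.5922)
step 19: x0=(0.1399, -0.2107, 1.7584) x1=(-1.2414, -1.8718, 2.3244) x2=(-1.5487, -0.3277, -1.1110) x3=(0.9115, 0.3264, -0.5647)
step 20: x0=(0.1661, -0.2352, 1.7579) x1=(-1.2369, -1.8983, 2.3456) x2=(-1.5750, -0.2985, -1.1004) x3=(0.8795, 0.3129, -0.5370)
step 21: x0=(0.1922, -0.2597, 1.7572) x1=(-1.2324, -1.9246, 2.3667) x2=(-1.6013, -0.2692, -1.0896) x3=(0.8473, 0.2993, -0.5091)

no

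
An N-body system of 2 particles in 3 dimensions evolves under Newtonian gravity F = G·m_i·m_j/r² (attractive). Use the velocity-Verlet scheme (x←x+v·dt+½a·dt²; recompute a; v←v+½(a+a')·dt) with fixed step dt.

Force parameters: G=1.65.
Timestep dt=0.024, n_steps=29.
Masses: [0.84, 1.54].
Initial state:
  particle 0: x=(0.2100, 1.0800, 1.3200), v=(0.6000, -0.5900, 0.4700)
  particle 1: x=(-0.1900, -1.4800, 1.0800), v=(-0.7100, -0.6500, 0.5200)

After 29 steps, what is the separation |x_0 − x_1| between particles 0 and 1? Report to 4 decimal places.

2.7900

step 0: x0=(0.2100, 1.0800, 1.3200) x1=(-0.1900, -1.4800, 1.0800)
step 1: x0=(0.2244, 1.0657, 1.3313) x1=(-0.2070, -1.4955, 1.0925)
step 2: x0=(0.2387, 1.0513, 1.3425) x1=(-0.2240, -1.5110, 1.1050)
step 3: x0=(0.2530, 1.0366, 1.3538) x1=(-0.2410, -1.5263, 1.1175)
step 4: x0=(0.2673, 1.0217, 1.3650) x1=(-0.2580, -1.5415, 1.1300)
step 5: x0=(0.2815, 1.0066, 1.3762) x1=(-0.2749, -1.5566, 1.1425)
step 6: x0=(0.2957, 0.9913, 1.3873) x1=(-0.2919, -1.5715, 1.1551)
step 7: x0=(0.3099, 0.9757, 1.3985) x1=(-0.3088, -1.5864, 1.1676)
step 8: x0=(0.3239, 0.9600, 1.4096) x1=(-0.3256, -1.6012, 1.1802)
step 9: x0=(0.3380, 0.9441, 1.4207) x1=(-0.3425, -1.6158, 1.1927)
step 10: x0=(0.3520, 0.9280, 1.4318) x1=(-0.3593, -1.6303, 1.2053)
step 11: x0=(0.3659, 0.9117, 1.4429) x1=(-0.3761, -1.6448, 1.2179)
step 12: x0=(0.3798, 0.8952, 1.4540) x1=(-0.3928, -1.6591, 1.2305)
step 13: x0=(0.3936, 0.8785, 1.4650) x1=(-0.4095, -1.6733, 1.2431)
step 14: x0=(0.4073, 0.8616, 1.4761) x1=(-0.4262, -1.6874, 1.2557)
step 15: x0=(0.4210, 0.8445, 1.4871) x1=(-0.4429, -1.7014, 1.2683)
step 16: x0=(0.4346, 0.8272, 1.4981) x1=(-0.4595, -1.7153, 1.2810)
step 17: x0=(0.4482, 0.8097, 1.5091) x1=(-0.4761, -1.7291, 1.2936)
step 18: x0=(0.4617, 0.7921, 1.5200) x1=(-0.4926, -1.7428, 1.3063)
step 19: x0=(0.4751, 0.7743, 1.5310) x1=(-0.5091, -1.7564, 1.3189)
step 20: x0=(0.4885, 0.7562, 1.5419) x1=(-0.5256, -1.7699, 1.3316)
step 21: x0=(0.5017, 0.7380, 1.5529) x1=(-0.5420, -1.7833, 1.3443)
step 22: x0=(0.5149, 0.7197, 1.5638) x1=(-0.5584, -1.7966, 1.3570)
step 23: x0=(0.5281, 0.7011, 1.5747) x1=(-0.5748, -1.8098, 1.3696)
step 24: x0=(0.5411, 0.6824, 1.5855) x1=(-0.5911, -1.8229, 1.3823)
step 25: x0=(0.5541, 0.6634, 1.5964) x1=(-0.6073, -1.8359, 1.3951)
step 26: x0=(0.5670, 0.6444, 1.6072) x1=(-0.6235, -1.8488, 1.4078)
step 27: x0=(0.5798, 0.6251, 1.6181) x1=(-0.6397, -1.8616, 1.4205)
step 28: x0=(0.5925, 0.6057, 1.6289) x1=(-0.6558, -1.8743, 1.4332)
step 29: x0=(0.6051, 0.5861, 1.6397) x1=(-0.6719, -1.8870, 1.4460)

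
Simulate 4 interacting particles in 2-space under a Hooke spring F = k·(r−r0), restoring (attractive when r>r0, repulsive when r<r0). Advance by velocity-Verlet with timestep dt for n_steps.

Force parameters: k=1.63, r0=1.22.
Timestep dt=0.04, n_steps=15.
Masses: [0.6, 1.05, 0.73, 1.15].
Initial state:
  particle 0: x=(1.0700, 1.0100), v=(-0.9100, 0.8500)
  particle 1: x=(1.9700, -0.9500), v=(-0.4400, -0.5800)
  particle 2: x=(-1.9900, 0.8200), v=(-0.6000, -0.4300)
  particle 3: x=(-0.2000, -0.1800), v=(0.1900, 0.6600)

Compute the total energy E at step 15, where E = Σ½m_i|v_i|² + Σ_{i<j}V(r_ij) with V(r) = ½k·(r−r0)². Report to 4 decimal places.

14.3380

step 0: x0=(1.0700, 1.0100) x1=(1.9700, -0.9500) x2=(-1.9900, 0.8200) x3=(-0.2000, -0.1800)
step 1: x0=(1.0296, 1.0411) x1=(1.9471, -0.9701) x2=(-2.0043, 0.8000) x3=(-0.1916, -0.1531)
step 2: x0=(0.9816, 1.0662) x1=(1.9137, -0.9839) x2=(-1.9994, 0.7746) x3=(-0.1819, -0.1255)
step 3: x0=(0.9264, 1.0851) x1=(1.8698, -0.9912) x2=(-1.9756, 0.7441) x3=(-0.1709, -0.0972)
step 4: x0=(0.8646, 1.0977) x1=(1.8158, -0.9921) x2=(-1.9335, 0.7086) x3=(-0.1587, -0.0685)
step 5: x0=(0.7969, 1.1039) x1=(1.7519, -0.9865) x2=(-1.8739, 0.6687) x3=(-0.1456, -0.0394)
step 6: x0=(0.7241, 1.1040) x1=(1.6787, -0.9747) x2=(-1.7979, 0.6247) x3=(-0.1317, -0.0103)
step 7: x0=(0.6469, 1.0982) x1=(1.5967, -0.9567) x2=(-1.7069, 0.5769) x3=(-0.1170, 0.0187)
step 8: x0=(0.5663, 1.0867) x1=(1.5065, -0.9330) x2=(-1.6023, 0.5259) x3=(-0.1017, 0.0475)
step 9: x0=(0.4833, 1.0701) x1=(1.4089, -0.9038) x2=(-1.4858, 0.4720) x3=(-0.0858, 0.0757)
step 10: x0=(0.3986, 1.0489) x1=(1.3046, -0.8695) x2=(-1.3593, 0.4157) x3=(-0.0695, 0.1033)
step 11: x0=(0.3134, 1.0239) x1=(1.1945, -0.8307) x2=(-1.2246, 0.3574) x3=(-0.0528, 0.1299)
step 12: x0=(0.2283, 0.9959) x1=(1.0796, -0.7879) x2=(-1.0837, 0.2975) x3=(-0.0355, 0.1555)
step 13: x0=(0.1440, 0.9657) x1=(0.9607, -0.7416) x2=(-0.9388, 0.2362) x3=(-0.0177, 0.1800)
step 14: x0=(0.0610, 0.9345) x1=(0.8389, -0.6926) x2=(-0.7917, 0.1736) x3=(0.0008, 0.2033)
step 15: x0=(-0.0204, 0.9033) x1=(0.7151, -0.6415) x2=(-0.6445, 0.1097) x3=(0.0202, 0.2255)
step 0 velocities: v0=(-0.9100, 0.8500) v1=(-0.4400, -0.5800) v2=(-0.6000, -0.4300) v3=(0.1900, 0.6600)
step 0: KE=1.2135, PE=13.1511, E=14.3647
step 15 velocities: v0=(-2.0193, -0.7653) v1=(-3.1096, 1.2928) v2=(3.6655, -1.6160) v3=(0.4986, 0.5456)
step 15: KE=13.5244, PE=0.8137, E=14.3380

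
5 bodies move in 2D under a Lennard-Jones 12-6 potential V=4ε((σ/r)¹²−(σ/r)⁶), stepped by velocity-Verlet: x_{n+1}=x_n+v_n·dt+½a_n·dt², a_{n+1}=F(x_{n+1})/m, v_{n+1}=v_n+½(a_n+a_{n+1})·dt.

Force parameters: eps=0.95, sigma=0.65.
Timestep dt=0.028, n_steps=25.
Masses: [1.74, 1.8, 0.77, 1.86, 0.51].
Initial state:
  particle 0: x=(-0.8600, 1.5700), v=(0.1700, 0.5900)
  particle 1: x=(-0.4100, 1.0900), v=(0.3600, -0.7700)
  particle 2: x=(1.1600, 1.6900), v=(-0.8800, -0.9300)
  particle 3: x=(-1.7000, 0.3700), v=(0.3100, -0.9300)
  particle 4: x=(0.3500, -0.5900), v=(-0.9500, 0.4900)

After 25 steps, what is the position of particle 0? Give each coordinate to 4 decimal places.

(-0.7751, 1.9803)

step 0: x0=(-0.8600, 1.5700) x1=(-0.4100, 1.0900) x2=(1.1600, 1.6900) x3=(-1.7000, 0.3700) x4=(0.3500, -0.5900)
step 1: x0=(-0.8595, 1.5910) x1=(-0.3958, 1.0640) x2=(1.1353, 1.6639) x3=(-1.6913, 0.3440) x4=(0.3234, -0.5763)
step 2: x0=(-0.8606, 1.6139) x1=(-0.3801, 1.0363) x2=(1.1106, 1.6379) x3=(-1.6825, 0.3180) x4=(0.2967, -0.5625)
step 3: x0=(-0.8612, 1.6359) x1=(-0.3650, 1.0092) x2=(1.0858, 1.6118) x3=(-1.6737, 0.2921) x4=(0.2701, -0.5486)
step 4: x0=(-0.8608, 1.6567) x1=(-0.3508, 0.9833) x2=(1.0609, 1.5856) x3=(-1.6648, 0.2663) x4=(0.2434, -0.5347)
step 5: x0=(-0.8595, 1.6763) x1=(-0.3374, 0.9585) x2=(1.0359, 1.5595) x3=(-1.6558, 0.2405) x4=(0.2166, -0.5206)
step 6: x0=(-0.8574, 1.6949) x1=(-0.3248, 0.9346) x2=(1.0108, 1.5332) x3=(-1.6468, 0.2147) x4=(0.1898, -0.5064)
step 7: x0=(-0.8548, 1.7127) x1=(-0.3127, 0.9115) x2=(0.9855, 1.5070) x3=(-1.6377, 0.1889) x4=(0.1629, -0.4921)
step 8: x0=(-0.8518, 1.7298) x1=(-0.3010, 0.8890) x2=(0.9601, 1.4806) x3=(-1.6286, 0.1632) x4=(0.1360, -0.4776)
step 9: x0=(-0.8484, 1.7463) x1=(-0.2896, 0.8669) x2=(0.9346, 1.4542) x3=(-1.6195, 0.1375) x4=(0.1089, -0.4629)
step 10: x0=(-0.8447, 1.7623) x1=(-0.2783, 0.8452) x2=(0.9088, 1.4277) x3=(-1.6103, 0.1119) x4=(0.0818, -0.4479)
step 11: x0=(-0.8408, 1.7781) x1=(-0.2672, 0.8238) x2=(0.8827, 1.4011) x3=(-1.6010, 0.0863) x4=(0.0545, -0.4326)
step 12: x0=(-0.8367, 1.7935) x1=(-0.2562, 0.8026) x2=(0.8564, 1.3743) x3=(-1.5917, 0.0606) x4=(0.0271, -0.4168)
step 13: x0=(-0.8324, 1.8086) x1=(-0.2452, 0.7815) x2=(0.8297, 1.3474) x3=(-1.5823, 0.0351) x4=(-0.0005, -0.4004)
step 14: x0=(-0.8280, 1.8236) x1=(-0.2341, 0.7605) x2=(0.8025, 1.3203) x3=(-1.5729, 0.0095) x4=(-0.0283, -0.3833)
step 15: x0=(-0.8236, 1.8383) x1=(-0.2229, 0.7395) x2=(0.7749, 1.2929) x3=(-1.5634, -0.0161) x4=(-0.0564, -0.3654)
step 16: x0=(-0.8190, 1.8529) x1=(-0.2115, 0.7185) x2=(0.7466, 1.2652) x3=(-1.5539, -0.0416) x4=(-0.0847, -0.3462)
step 17: x0=(-0.8143, 1.8674) x1=(-0.1998, 0.6972) x2=(0.7176, 1.2371) x3=(-1.5443, -0.0671) x4=(-0.1133, -0.3255)
step 18: x0=(-0.8096, 1.8818) x1=(-0.1878, 0.6758) x2=(0.6877, 1.2085) x3=(-1.5346, -0.0926) x4=(-0.1423, -0.3029)
step 19: x0=(-0.8048, 1.8961) x1=(-0.1754, 0.6539) x2=(0.6566, 1.1791) x3=(-1.5248, -0.1181) x4=(-0.1715, -0.2776)
step 20: x0=(-0.8000, 1.9103) x1=(-0.1624, 0.6316) x2=(0.6240, 1.1489) x3=(-1.5148, -0.1436) x4=(-0.2011, -0.2488)
step 21: x0=(-0.7951, 1.9244) x1=(-0.1488, 0.6085) x2=(0.5896, 1.1176) x3=(-1.5048, -0.1691) x4=(-0.2308, -0.2157)
step 22: x0=(-0.7902, 1.9385) x1=(-0.1345, 0.5847) x2=(0.5529, 1.0846) x3=(-1.4946, -0.1946) x4=(-0.2604, -0.1771)
step 23: x0=(-0.7852, 1.9525) x1=(-0.1193, 0.5603) x2=(0.5134, 1.0497) x3=(-1.4842, -0.2200) x4=(-0.2897, -0.1338)
step 24: x0=(-0.7802, 1.9664) x1=(-0.1026, 0.5380) x2=(0.4710, 1.0126) x3=(-1.4736, -0.2454) x4=(-0.3205, -0.0939)
step 25: x0=(-0.7751, 1.9803) x1=(-0.0827, 0.5242) x2=(0.4272, 0.9743) x3=(-1.4627, -0.2708) x4=(-0.3619, -0.0829)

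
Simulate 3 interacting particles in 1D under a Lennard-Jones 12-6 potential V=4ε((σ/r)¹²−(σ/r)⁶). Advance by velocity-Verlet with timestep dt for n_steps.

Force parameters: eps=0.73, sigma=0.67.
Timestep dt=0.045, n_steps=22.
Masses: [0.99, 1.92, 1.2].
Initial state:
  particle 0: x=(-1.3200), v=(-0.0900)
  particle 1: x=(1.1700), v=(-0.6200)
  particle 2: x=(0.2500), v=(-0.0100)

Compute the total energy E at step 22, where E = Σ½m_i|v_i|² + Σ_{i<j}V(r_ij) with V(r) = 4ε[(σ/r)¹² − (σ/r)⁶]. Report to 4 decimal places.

step 0: x0=(-1.3200) x1=(1.1700) x2=(0.2500)
step 1: x0=(-1.3240) x1=(1.1410) x2=(0.2512)
step 2: x0=(-1.3278) x1=(1.1097) x2=(0.2561)
step 3: x0=(-1.3315) x1=(1.0756) x2=(0.2652)
step 4: x0=(-1.3351) x1=(1.0389) x2=(0.2784)
step 5: x0=(-1.3386) x1=(1.0015) x2=(0.2928)
step 6: x0=(-1.3419) x1=(0.9720) x2=(0.2943)
step 7: x0=(-1.3451) x1=(0.9646) x2=(0.2604)
step 8: x0=(-1.3482) x1=(0.9665) x2=(0.2114)
step 9: x0=(-1.3512) x1=(0.9682) x2=(0.1627)
step 10: x0=(-1.3540) x1=(0.9673) x2=(0.1180)
step 11: x0=(-1.3565) x1=(0.9637) x2=(0.0774)
step 12: x0=(-1.3588) x1=(0.9577) x2=(0.0406)
step 13: x0=(-1.3608) x1=(0.9495) x2=(0.0069)
step 14: x0=(-1.3624) x1=(0.9394) x2=(-0.0241)
step 15: x0=(-1.3636) x1=(0.9276) x2=(-0.0527)
step 16: x0=(-1.3643) x1=(0.9143) x2=(-0.0793)
step 17: x0=(-1.3645) x1=(0.8996) x2=(-0.1040)
step 18: x0=(-1.3640) x1=(0.8836) x2=(-0.1271)
step 19: x0=(-1.3629) x1=(0.8662) x2=(-0.1488)
step 20: x0=(-1.3609) x1=(0.8476) x2=(-0.1690)
step 21: x0=(-1.3581) x1=(0.8277) x2=(-0.1880)
step 22: x0=(-1.3542) x1=(0.8066) x2=(-0.2058)
step 0 velocities: v0=(-0.0900) v1=(-0.6200) v2=(-0.0100)
step 0: KE=0.3731, PE=-0.3893, E=-0.0162
step 22 velocities: v0=(0.0989) v1=(-0.4838) v2=(-0.3837)
step 22: KE=0.3179, PE=-0.3379, E=-0.0200

-0.0200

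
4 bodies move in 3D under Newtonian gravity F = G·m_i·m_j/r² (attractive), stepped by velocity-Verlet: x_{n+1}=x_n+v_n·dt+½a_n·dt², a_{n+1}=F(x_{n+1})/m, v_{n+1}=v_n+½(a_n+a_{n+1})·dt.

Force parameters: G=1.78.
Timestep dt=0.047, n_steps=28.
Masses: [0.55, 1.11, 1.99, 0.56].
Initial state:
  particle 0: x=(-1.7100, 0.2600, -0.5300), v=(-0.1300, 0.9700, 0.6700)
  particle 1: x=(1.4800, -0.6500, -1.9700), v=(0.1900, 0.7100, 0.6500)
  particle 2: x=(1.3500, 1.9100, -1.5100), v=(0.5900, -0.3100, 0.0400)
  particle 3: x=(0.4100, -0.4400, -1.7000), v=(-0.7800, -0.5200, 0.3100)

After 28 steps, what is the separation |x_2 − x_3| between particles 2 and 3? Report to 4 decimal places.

1.9203

step 0: x0=(-1.7100, 0.2600, -0.5300) x1=(1.4800, -0.6500, -1.9700) x2=(1.3500, 1.9100, -1.5100) x3=(0.4100, -0.4400, -1.7000)
step 1: x0=(-1.7156, 0.3056, -0.4987) x1=(1.4880, -0.6159, -1.9391) x2=(1.3776, 1.8949, -1.5082) x3=(0.3751, -0.4642, -1.6857)
step 2: x0=(-1.7200, 0.3513, -0.4679) x1=(1.4942, -0.5803, -1.9076) x2=(1.4050, 1.8788, -1.5064) x3=(0.3435, -0.4875, -1.6719)
step 3: x0=(-1.7234, 0.3971, -0.4376) x1=(1.4986, -0.5433, -1.8755) x2=(1.4321, 1.8616, -1.5048) x3=(0.3152, -0.5100, -1.6585)
step 4: x0=(-1.7258, 0.4429, -0.4077) x1=(1.5014, -0.5050, -1.8428) x2=(1.4590, 1.8434, -1.5032) x3=(0.2901, -0.5314, -1.6454)
step 5: x0=(-1.7270, 0.4887, -0.3783) x1=(1.5026, -0.4652, -1.8097) x2=(1.4856, 1.8240, -1.5017) x3=(0.2680, -0.5517, -1.6326)
step 6: x0=(-1.7272, 0.5345, -0.3494) x1=(1.5022, -0.4241, -1.7761) x2=(1.5119, 1.8035, -1.5003) x3=(0.2490, -0.5706, -1.6199)
step 7: x0=(-1.7263, 0.5803, -0.3209) x1=(1.5004, -0.3815, -1.7420) x2=(1.5379, 1.7818, -1.4989) x3=(0.2329, -0.5881, -1.6074)
step 8: x0=(-1.7244, 0.6260, -0.2929) x1=(1.4971, -0.3375, -1.7076) x2=(1.5636, 1.7588, -1.4976) x3=(0.2197, -0.6042, -1.5950)
step 9: x0=(-1.7215, 0.6717, -0.2654) x1=(1.4925, -0.2919, -1.6729) x2=(1.5891, 1.7346, -1.4964) x3=(0.2092, -0.6186, -1.5825)
step 10: x0=(-1.7175, 0.7173, -0.2383) x1=(1.4867, -0.2447, -1.6378) x2=(1.6141, 1.7091, -1.4952) x3=(0.2014, -0.6314, -1.5701)
step 11: x0=(-1.7125, 0.7629, -0.2118) x1=(1.4796, -0.1958, -1.6024) x2=(1.6388, 1.6821, -1.4941) x3=(0.1963, -0.6425, -1.5576)
step 12: x0=(-1.7065, 0.8083, -0.1857) x1=(1.4715, -0.1450, -1.5669) x2=(1.6631, 1.6536, -1.4930) x3=(0.1937, -0.6517, -1.5450)
step 13: x0=(-1.6995, 0.8536, -0.1600) x1=(1.4624, -0.0923, -1.5311) x2=(1.6870, 1.6235, -1.4918) x3=(0.1937, -0.6591, -1.5323)
step 14: x0=(-1.6915, 0.8988, -0.1349) x1=(1.4524, -0.0374, -1.4952) x2=(1.7103, 1.5917, -1.4907) x3=(0.1961, -0.6645, -1.5194)
step 15: x0=(-1.6824, 0.9438, -0.1102) x1=(1.4418, 0.0199, -1.4593) x2=(1.7331, 1.5580, -1.4895) x3=(0.2009, -0.6679, -1.5064)
step 16: x0=(-1.6724, 0.9887, -0.0860) x1=(1.4306, 0.0798, -1.4234) x2=(1.7553, 1.5223, -1.4882) x3=(0.2080, -0.6692, -1.4931)
step 17: x0=(-1.6613, 1.0334, -0.0622) x1=(1.4191, 0.1427, -1.3876) x2=(1.7767, 1.4844, -1.4868) x3=(0.2173, -0.6683, -1.4797)
step 18: x0=(-1.6492, 1.0780, -0.0390) x1=(1.4077, 0.2090, -1.3522) x2=(1.7972, 1.4440, -1.4852) x3=(0.2289, -0.6653, -1.4659)
step 19: x0=(-1.6362, 1.1223, -0.0162) x1=(1.3967, 0.2791, -1.3172) x2=(1.8166, 1.4009, -1.4832) x3=(0.2426, -0.6600, -1.4519)
step 20: x0=(-1.6221, 1.1665, 0.0061) x1=(1.3866, 0.3535, -1.2829) x2=(1.8346, 1.3548, -1.4808) x3=(0.2584, -0.6524, -1.4376)
step 21: x0=(-1.6071, 1.2104, 0.0279) x1=(1.3781, 0.4331, -1.2498) x2=(1.8509, 1.3053, -1.4776) x3=(0.2761, -0.6424, -1.4230)
step 22: x0=(-1.5910, 1.2541, 0.0492) x1=(1.3723, 0.5185, -1.2184) x2=(1.8648, 1.2518, -1.4735) x3=(0.2958, -0.6301, -1.4082)
step 23: x0=(-1.5739, 1.2976, 0.0701) x1=(1.3707, 0.6107, -1.1897) x2=(1.8757, 1.1940, -1.4679) x3=(0.3173, -0.6154, -1.3930)
step 24: x0=(-1.5559, 1.3408, 0.0904) x1=(1.3756, 0.7106, -1.1648) x2=(1.8821, 1.1313, -1.4600) x3=(0.3407, -0.5983, -1.3776)
step 25: x0=(-1.5368, 1.3838, 0.1103) x1=(1.3904, 0.8187, -1.1462) x2=(1.8822, 1.0633, -1.4485) x3=(0.3658, -0.5787, -1.3619)
step 26: x0=(-1.5166, 1.4265, 0.1296) x1=(1.4201, 0.9341, -1.1372) x2=(1.8732, 0.9908, -1.4317) x3=(0.3927, -0.5567, -1.3460)
step 27: x0=(-1.4955, 1.4689, 0.1485) x1=(1.4714, 1.0516, -1.1425) x2=(1.8514, 0.9163, -1.4067) x3=(0.4214, -0.5322, -1.3299)
step 28: x0=(-1.4734, 1.5111, 0.1669) x1=(1.5487, 1.1593, -1.1662) x2=(1.8143, 0.8468, -1.3714) x3=(0.4519, -0.5053, -1.3136)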